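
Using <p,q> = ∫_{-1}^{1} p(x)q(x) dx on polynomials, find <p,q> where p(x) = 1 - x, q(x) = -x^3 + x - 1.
<p,q> = -34/15

Expand the product: p(x)·q(x) = x^4 - x^3 - x^2 + 2*x - 1.
∫_{-1}^{1} of each monomial x^k gives [2/(k+1) if k even, 0 if k odd]. Integrating term-by-term (or equivalently evaluating the antiderivative F(x) = x^5/5 - x^4/4 - x^3/3 + x^2 - x at the endpoints):
  F(1) − F(−1) = -23/60 − (113/60) = -34/15.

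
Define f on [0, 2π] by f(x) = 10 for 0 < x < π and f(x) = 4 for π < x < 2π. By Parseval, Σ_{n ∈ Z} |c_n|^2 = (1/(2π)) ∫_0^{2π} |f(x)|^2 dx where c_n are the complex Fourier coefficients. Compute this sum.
Σ |c_n|^2 = 58

Parseval equates the L^2 energy of f (normalised by 1/(2π)) with the ℓ^2 sum of its Fourier coefficients: (1/(2π)) ∫_0^{2π} |f|^2 = Σ |c_n|^2.
Compute the left side: (1/(2π)) [∫_0^π 10^2 dx + ∫_π^{2π} 4^2 dx] = (1/(2π)) · (100π + 16π) = (100 + 16)/2 = 58.
So Σ_{n ∈ Z} |c_n|^2 = 58.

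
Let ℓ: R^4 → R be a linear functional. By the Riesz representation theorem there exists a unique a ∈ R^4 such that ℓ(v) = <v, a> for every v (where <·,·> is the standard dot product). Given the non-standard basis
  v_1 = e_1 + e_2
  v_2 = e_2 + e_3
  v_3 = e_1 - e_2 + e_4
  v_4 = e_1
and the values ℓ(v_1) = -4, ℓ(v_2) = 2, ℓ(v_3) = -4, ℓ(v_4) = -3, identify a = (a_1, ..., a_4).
a = (-3, -1, 3, -2)

Write a = (a_1, ..., a_4) in the standard basis. For each basis vector v_i, ℓ(v_i) = <v_i, a> is a linear equation in the a_j's. Collect the n equations into a matrix system V a = ℓ, where row i of V is v_i (expressed in the standard basis). Since V is invertible (lower-triangular with 1s on the diagonal, up to permutation), solve by back-substitution:
  V =
[[1, 1, 0, 0],
 [0, 1, 1, 0],
 [1, -1, 0, 1],
 [1, 0, 0, 0]]
  V a = (-4, 2, -4, -3)
Solving gives a = (-3, -1, 3, -2).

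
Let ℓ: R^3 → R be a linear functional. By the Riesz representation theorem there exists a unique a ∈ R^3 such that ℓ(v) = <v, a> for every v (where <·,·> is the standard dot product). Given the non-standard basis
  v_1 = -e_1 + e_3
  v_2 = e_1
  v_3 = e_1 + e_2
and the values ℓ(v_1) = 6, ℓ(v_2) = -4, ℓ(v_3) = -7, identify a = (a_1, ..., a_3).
a = (-4, -3, 2)

Write a = (a_1, ..., a_3) in the standard basis. For each basis vector v_i, ℓ(v_i) = <v_i, a> is a linear equation in the a_j's. Collect the n equations into a matrix system V a = ℓ, where row i of V is v_i (expressed in the standard basis). Since V is invertible (lower-triangular with 1s on the diagonal, up to permutation), solve by back-substitution:
  V =
[[-1, 0, 1],
 [1, 0, 0],
 [1, 1, 0]]
  V a = (6, -4, -7)
Solving gives a = (-4, -3, 2).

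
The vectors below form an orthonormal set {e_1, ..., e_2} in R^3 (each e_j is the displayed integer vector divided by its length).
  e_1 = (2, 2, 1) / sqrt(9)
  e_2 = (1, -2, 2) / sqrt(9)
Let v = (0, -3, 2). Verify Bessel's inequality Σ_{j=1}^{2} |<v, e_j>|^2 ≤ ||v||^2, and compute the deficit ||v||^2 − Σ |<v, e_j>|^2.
Σ |<v, e_j>|^2 = 116/9; ||v||^2 = 13; deficit = 1/9

Write each e_j = u_j / sqrt(<u_j, u_j>) where u_j is the displayed integer vector. Then <v, e_j> = <v, u_j> / sqrt(<u_j, u_j>), so |<v, e_j>|^2 = <v, u_j>^2 / <u_j, u_j>.
Coefficients: <v, e_1> = -4/sqrt(9), <v, e_2> = 10/sqrt(9).
Square and sum: Σ |<v, e_j>|^2 = 116/9.
Compute ||v||^2 = v·v = 13.
Deficit = 13 − 116/9 = 1/9 ≥ 0, confirming Bessel's inequality. (The deficit equals ||v − Σ <v,e_j> e_j||^2, the squared distance from v to span{e_j}.)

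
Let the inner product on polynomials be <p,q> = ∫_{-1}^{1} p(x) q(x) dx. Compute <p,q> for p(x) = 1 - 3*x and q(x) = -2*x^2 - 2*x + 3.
<p,q> = 26/3

Expand the product: p(x)·q(x) = 6*x^3 + 4*x^2 - 11*x + 3.
∫_{-1}^{1} of each monomial x^k gives [2/(k+1) if k even, 0 if k odd]. Integrating term-by-term (or equivalently evaluating the antiderivative F(x) = 3*x^4/2 + 4*x^3/3 - 11*x^2/2 + 3*x at the endpoints):
  F(1) − F(−1) = 1/3 − (-25/3) = 26/3.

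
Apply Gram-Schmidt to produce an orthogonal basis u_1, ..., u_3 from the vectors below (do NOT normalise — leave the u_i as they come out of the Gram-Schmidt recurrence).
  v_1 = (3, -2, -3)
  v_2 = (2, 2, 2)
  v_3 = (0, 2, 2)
Orthogonal basis:
  u_1 = (3, -2, -3)
  u_2 = (28/11, 18/11, 16/11)
  u_3 = (-1/31, 6/31, -5/31)

Apply the Gram-Schmidt recurrence
  u_1 = v_1
  u_i = v_i − Σ_{j<i} ((v_i · u_j) / (u_j · u_j)) · u_j.

Step by step this gives:
  u_1 = (3, -2, -3)
  u_2 = (28/11, 18/11, 16/11)
  u_3 = (-1/31, 6/31, -5/31)

Orthogonality check:
  u_2 · u_1 = 0 (should be 0)
  u_3 · u_1 = 0 (should be 0)
  u_3 · u_2 = 0 (should be 0)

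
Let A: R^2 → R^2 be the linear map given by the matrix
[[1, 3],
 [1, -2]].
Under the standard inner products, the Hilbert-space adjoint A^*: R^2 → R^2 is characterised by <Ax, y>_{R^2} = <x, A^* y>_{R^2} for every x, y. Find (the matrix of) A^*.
A^* = A^T =
[[1, 1],
 [3, -2]]

For real matrices with standard dot products, the defining identity <Ax, y> = <x, A^* y> gives (Ax)^T y = x^T (A^*) y, i.e. x^T A^T y = x^T (A^*) y. Since this holds for all x, y, we must have A^* = A^T. Therefore
A^* =
[[1, 1],
 [3, -2]].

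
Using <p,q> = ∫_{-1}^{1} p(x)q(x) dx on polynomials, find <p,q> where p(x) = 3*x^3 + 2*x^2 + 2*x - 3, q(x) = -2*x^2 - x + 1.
<p,q> = -24/5

Expand the product: p(x)·q(x) = -6*x^5 - 7*x^4 - 3*x^3 + 6*x^2 + 5*x - 3.
∫_{-1}^{1} of each monomial x^k gives [2/(k+1) if k even, 0 if k odd]. Integrating term-by-term (or equivalently evaluating the antiderivative F(x) = -x^6 - 7*x^5/5 - 3*x^4/4 + 2*x^3 + 5*x^2/2 - 3*x at the endpoints):
  F(1) − F(−1) = -33/20 − (63/20) = -24/5.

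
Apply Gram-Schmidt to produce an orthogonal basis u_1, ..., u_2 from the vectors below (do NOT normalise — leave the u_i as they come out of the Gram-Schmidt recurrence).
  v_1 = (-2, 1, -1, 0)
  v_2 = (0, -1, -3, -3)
Orthogonal basis:
  u_1 = (-2, 1, -1, 0)
  u_2 = (2/3, -4/3, -8/3, -3)

Apply the Gram-Schmidt recurrence
  u_1 = v_1
  u_i = v_i − Σ_{j<i} ((v_i · u_j) / (u_j · u_j)) · u_j.

Step by step this gives:
  u_1 = (-2, 1, -1, 0)
  u_2 = (2/3, -4/3, -8/3, -3)

Orthogonality check:
  u_2 · u_1 = 0 (should be 0)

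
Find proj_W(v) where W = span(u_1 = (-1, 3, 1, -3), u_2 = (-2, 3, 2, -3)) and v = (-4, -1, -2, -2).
proj_W(v) = (-1, 1/2, 1, -1/2)

Set up U = [u_1 | ... | u_2] ∈ R^(4×2). The projector onto W = col(U) is P = U (U^T U)^(-1) U^T.
Compute U^T U =
  [20, 22]
  [22, 26],
and U^T v = (5, 7).
Solve U^T U · c = U^T v for the coefficients: c = (-2/3, 5/6). The projection is proj_W(v) = U c.
Check: (v - proj_W(v)) · u_1 = 0  (should be 0).
Check: (v - proj_W(v)) · u_2 = 0  (should be 0).
Result: proj_W(v) = (-1, 1/2, 1, -1/2).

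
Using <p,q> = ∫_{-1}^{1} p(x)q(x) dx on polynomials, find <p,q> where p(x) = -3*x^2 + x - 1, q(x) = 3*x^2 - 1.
<p,q> = -8/5

Expand the product: p(x)·q(x) = -9*x^4 + 3*x^3 - x + 1.
∫_{-1}^{1} of each monomial x^k gives [2/(k+1) if k even, 0 if k odd]. Integrating term-by-term (or equivalently evaluating the antiderivative F(x) = -9*x^5/5 + 3*x^4/4 - x^2/2 + x at the endpoints):
  F(1) − F(−1) = -11/20 − (21/20) = -8/5.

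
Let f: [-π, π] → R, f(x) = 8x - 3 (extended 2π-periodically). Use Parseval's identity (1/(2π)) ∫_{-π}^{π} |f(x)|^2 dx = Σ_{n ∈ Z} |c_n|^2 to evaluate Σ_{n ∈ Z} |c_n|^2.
Σ |c_n|^2 = 64π^2/3 + 9

Expand and integrate term by term over [-π, π]:
  ∫ (8x)^2 dx = 64·(2π^3/3); ∫ 2·8·(-3)·x dx = 0 (odd integrand); ∫ (-3)^2 dx = 9·2π.
So (1/(2π)) ∫_{-π}^{π} (8x - 3)^2 dx = 64π^2/3 + 9 = 64π^2/3 + 9.
Parseval ⇒ Σ |c_n|^2 = 64π^2/3 + 9.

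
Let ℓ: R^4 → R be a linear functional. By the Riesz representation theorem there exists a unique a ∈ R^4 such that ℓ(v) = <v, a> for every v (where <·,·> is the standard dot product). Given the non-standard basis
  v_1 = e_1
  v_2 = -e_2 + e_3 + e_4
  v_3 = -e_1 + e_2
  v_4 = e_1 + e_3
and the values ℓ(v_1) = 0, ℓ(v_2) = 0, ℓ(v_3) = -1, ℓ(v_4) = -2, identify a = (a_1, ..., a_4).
a = (0, -1, -2, 1)

Write a = (a_1, ..., a_4) in the standard basis. For each basis vector v_i, ℓ(v_i) = <v_i, a> is a linear equation in the a_j's. Collect the n equations into a matrix system V a = ℓ, where row i of V is v_i (expressed in the standard basis). Since V is invertible (lower-triangular with 1s on the diagonal, up to permutation), solve by back-substitution:
  V =
[[1, 0, 0, 0],
 [0, -1, 1, 1],
 [-1, 1, 0, 0],
 [1, 0, 1, 0]]
  V a = (0, 0, -1, -2)
Solving gives a = (0, -1, -2, 1).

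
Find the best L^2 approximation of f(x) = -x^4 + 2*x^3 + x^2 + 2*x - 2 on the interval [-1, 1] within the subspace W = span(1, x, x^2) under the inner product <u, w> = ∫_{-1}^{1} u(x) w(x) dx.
g(x) = x^2/7 + 16*x/5 - 67/35

The best approximation g ∈ W is the orthogonal projection of f onto W. Writing g = a_0 + a_1 x + a_2 x^2, the coefficients solve the normal equations G · a = b where
  G_{ij} = <φ_i, φ_j> and b_i = <f, φ_i>, with φ_0 = 1, φ_1 = x, φ_2 = x^2.
G =
  [2, 0, 2/3]
  [0, 2/3, 0]
  [2/3, 0, 2/5],
b = (-56/15, 32/15, -128/105).
Solving gives a_0 = -67/35, a_1 = 16/5, a_2 = 1/7, so
  g(x) = x^2/7 + 16*x/5 - 67/35.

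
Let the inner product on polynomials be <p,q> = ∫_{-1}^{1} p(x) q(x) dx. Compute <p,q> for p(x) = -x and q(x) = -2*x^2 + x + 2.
<p,q> = -2/3

Expand the product: p(x)·q(x) = 2*x^3 - x^2 - 2*x.
∫_{-1}^{1} of each monomial x^k gives [2/(k+1) if k even, 0 if k odd]. Integrating term-by-term (or equivalently evaluating the antiderivative F(x) = x^4/2 - x^3/3 - x^2 at the endpoints):
  F(1) − F(−1) = -5/6 − (-1/6) = -2/3.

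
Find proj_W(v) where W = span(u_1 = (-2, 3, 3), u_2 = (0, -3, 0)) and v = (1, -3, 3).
proj_W(v) = (-14/13, -3, 21/13)

Set up U = [u_1 | ... | u_2] ∈ R^(3×2). The projector onto W = col(U) is P = U (U^T U)^(-1) U^T.
Compute U^T U =
  [22, -9]
  [-9, 9],
and U^T v = (-2, 9).
Solve U^T U · c = U^T v for the coefficients: c = (7/13, 20/13). The projection is proj_W(v) = U c.
Check: (v - proj_W(v)) · u_1 = 0  (should be 0).
Check: (v - proj_W(v)) · u_2 = 0  (should be 0).
Result: proj_W(v) = (-14/13, -3, 21/13).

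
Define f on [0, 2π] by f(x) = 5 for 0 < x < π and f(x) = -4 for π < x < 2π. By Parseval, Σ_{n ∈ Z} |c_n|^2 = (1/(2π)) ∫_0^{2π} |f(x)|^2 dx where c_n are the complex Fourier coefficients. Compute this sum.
Σ |c_n|^2 = 41/2

Parseval equates the L^2 energy of f (normalised by 1/(2π)) with the ℓ^2 sum of its Fourier coefficients: (1/(2π)) ∫_0^{2π} |f|^2 = Σ |c_n|^2.
Compute the left side: (1/(2π)) [∫_0^π 5^2 dx + ∫_π^{2π} (-4)^2 dx] = (1/(2π)) · (25π + 16π) = (25 + 16)/2 = 41/2.
So Σ_{n ∈ Z} |c_n|^2 = 41/2.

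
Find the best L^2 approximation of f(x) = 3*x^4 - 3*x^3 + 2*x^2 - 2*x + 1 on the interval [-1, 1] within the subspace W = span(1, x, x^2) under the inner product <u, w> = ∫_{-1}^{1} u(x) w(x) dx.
g(x) = 32*x^2/7 - 19*x/5 + 26/35

The best approximation g ∈ W is the orthogonal projection of f onto W. Writing g = a_0 + a_1 x + a_2 x^2, the coefficients solve the normal equations G · a = b where
  G_{ij} = <φ_i, φ_j> and b_i = <f, φ_i>, with φ_0 = 1, φ_1 = x, φ_2 = x^2.
G =
  [2, 0, 2/3]
  [0, 2/3, 0]
  [2/3, 0, 2/5],
b = (68/15, -38/15, 244/105).
Solving gives a_0 = 26/35, a_1 = -19/5, a_2 = 32/7, so
  g(x) = 32*x^2/7 - 19*x/5 + 26/35.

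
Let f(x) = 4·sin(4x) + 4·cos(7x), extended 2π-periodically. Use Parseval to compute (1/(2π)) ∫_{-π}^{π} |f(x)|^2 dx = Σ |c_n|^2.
Σ |c_n|^2 = 16

Expand |f|^2 and use orthogonality of {sin(nx), cos(mx)} on [-π, π]:
  ∫_{-π}^{π} sin(nx)^2 dx = π, ∫ cos(mx)^2 dx = π, and cross terms integrate to 0.
So ∫_{-π}^{π} f(x)^2 dx = 4^2 · π + 4^2 · π = (16 + 16)π.
Divide by 2π: (16 + 16)/2 = 16.
By Parseval, this equals Σ |c_n|^2.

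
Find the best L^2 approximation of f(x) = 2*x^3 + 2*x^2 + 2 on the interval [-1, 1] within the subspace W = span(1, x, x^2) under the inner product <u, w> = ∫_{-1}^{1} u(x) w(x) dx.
g(x) = 2*x^2 + 6*x/5 + 2

The best approximation g ∈ W is the orthogonal projection of f onto W. Writing g = a_0 + a_1 x + a_2 x^2, the coefficients solve the normal equations G · a = b where
  G_{ij} = <φ_i, φ_j> and b_i = <f, φ_i>, with φ_0 = 1, φ_1 = x, φ_2 = x^2.
G =
  [2, 0, 2/3]
  [0, 2/3, 0]
  [2/3, 0, 2/5],
b = (16/3, 4/5, 32/15).
Solving gives a_0 = 2, a_1 = 6/5, a_2 = 2, so
  g(x) = 2*x^2 + 6*x/5 + 2.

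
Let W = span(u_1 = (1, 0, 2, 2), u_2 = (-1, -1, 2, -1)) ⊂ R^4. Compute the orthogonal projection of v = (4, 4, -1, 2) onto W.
proj_W(v) = (84/31, 57/31, -60/31, 111/31)

Set up U = [u_1 | ... | u_2] ∈ R^(4×2). The projector onto W = col(U) is P = U (U^T U)^(-1) U^T.
Compute U^T U =
  [9, 1]
  [1, 7],
and U^T v = (6, -12).
Solve U^T U · c = U^T v for the coefficients: c = (27/31, -57/31). The projection is proj_W(v) = U c.
Check: (v - proj_W(v)) · u_1 = 0  (should be 0).
Check: (v - proj_W(v)) · u_2 = 0  (should be 0).
Result: proj_W(v) = (84/31, 57/31, -60/31, 111/31).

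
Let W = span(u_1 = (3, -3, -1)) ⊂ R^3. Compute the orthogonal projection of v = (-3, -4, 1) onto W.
proj_W(v) = (6/19, -6/19, -2/19)

Set up U = [u_1 | ... | u_1] ∈ R^(3×1). The projector onto W = col(U) is P = U (U^T U)^(-1) U^T.
Compute U^T U =
  [19],
and U^T v = (2).
Solve U^T U · c = U^T v for the coefficients: c = (2/19). The projection is proj_W(v) = U c.
Check: (v - proj_W(v)) · u_1 = 0  (should be 0).
Result: proj_W(v) = (6/19, -6/19, -2/19).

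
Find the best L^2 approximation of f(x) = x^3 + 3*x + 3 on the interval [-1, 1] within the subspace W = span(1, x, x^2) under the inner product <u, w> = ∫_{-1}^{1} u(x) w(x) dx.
g(x) = 18*x/5 + 3

The best approximation g ∈ W is the orthogonal projection of f onto W. Writing g = a_0 + a_1 x + a_2 x^2, the coefficients solve the normal equations G · a = b where
  G_{ij} = <φ_i, φ_j> and b_i = <f, φ_i>, with φ_0 = 1, φ_1 = x, φ_2 = x^2.
G =
  [2, 0, 2/3]
  [0, 2/3, 0]
  [2/3, 0, 2/5],
b = (6, 12/5, 2).
Solving gives a_0 = 3, a_1 = 18/5, a_2 = 0, so
  g(x) = 18*x/5 + 3.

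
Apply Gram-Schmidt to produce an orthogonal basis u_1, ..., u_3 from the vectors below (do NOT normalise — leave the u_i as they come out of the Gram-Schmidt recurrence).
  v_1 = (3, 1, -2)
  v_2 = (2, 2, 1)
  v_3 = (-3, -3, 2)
Orthogonal basis:
  u_1 = (3, 1, -2)
  u_2 = (5/7, 11/7, 13/7)
  u_3 = (7/9, -49/45, 28/45)

Apply the Gram-Schmidt recurrence
  u_1 = v_1
  u_i = v_i − Σ_{j<i} ((v_i · u_j) / (u_j · u_j)) · u_j.

Step by step this gives:
  u_1 = (3, 1, -2)
  u_2 = (5/7, 11/7, 13/7)
  u_3 = (7/9, -49/45, 28/45)

Orthogonality check:
  u_2 · u_1 = 0 (should be 0)
  u_3 · u_1 = 0 (should be 0)
  u_3 · u_2 = 0 (should be 0)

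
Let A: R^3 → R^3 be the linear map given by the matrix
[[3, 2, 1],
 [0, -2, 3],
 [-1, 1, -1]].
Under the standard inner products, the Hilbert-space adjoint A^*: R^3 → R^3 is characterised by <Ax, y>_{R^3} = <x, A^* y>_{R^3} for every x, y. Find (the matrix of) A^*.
A^* = A^T =
[[3, 0, -1],
 [2, -2, 1],
 [1, 3, -1]]

For real matrices with standard dot products, the defining identity <Ax, y> = <x, A^* y> gives (Ax)^T y = x^T (A^*) y, i.e. x^T A^T y = x^T (A^*) y. Since this holds for all x, y, we must have A^* = A^T. Therefore
A^* =
[[3, 0, -1],
 [2, -2, 1],
 [1, 3, -1]].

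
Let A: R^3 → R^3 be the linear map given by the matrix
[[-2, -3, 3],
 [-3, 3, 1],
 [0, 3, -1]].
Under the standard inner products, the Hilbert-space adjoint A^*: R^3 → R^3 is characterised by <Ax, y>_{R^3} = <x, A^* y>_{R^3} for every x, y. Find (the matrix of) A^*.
A^* = A^T =
[[-2, -3, 0],
 [-3, 3, 3],
 [3, 1, -1]]

For real matrices with standard dot products, the defining identity <Ax, y> = <x, A^* y> gives (Ax)^T y = x^T (A^*) y, i.e. x^T A^T y = x^T (A^*) y. Since this holds for all x, y, we must have A^* = A^T. Therefore
A^* =
[[-2, -3, 0],
 [-3, 3, 3],
 [3, 1, -1]].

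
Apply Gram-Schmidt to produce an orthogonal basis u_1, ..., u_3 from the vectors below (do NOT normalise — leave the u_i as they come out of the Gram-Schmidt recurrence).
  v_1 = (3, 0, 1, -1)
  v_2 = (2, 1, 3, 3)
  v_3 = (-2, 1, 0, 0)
Orthogonal basis:
  u_1 = (3, 0, 1, -1)
  u_2 = (4/11, 1, 27/11, 39/11)
  u_3 = (-80/217, 214/217, 111/217, -129/217)

Apply the Gram-Schmidt recurrence
  u_1 = v_1
  u_i = v_i − Σ_{j<i} ((v_i · u_j) / (u_j · u_j)) · u_j.

Step by step this gives:
  u_1 = (3, 0, 1, -1)
  u_2 = (4/11, 1, 27/11, 39/11)
  u_3 = (-80/217, 214/217, 111/217, -129/217)

Orthogonality check:
  u_2 · u_1 = 0 (should be 0)
  u_3 · u_1 = 0 (should be 0)
  u_3 · u_2 = 0 (should be 0)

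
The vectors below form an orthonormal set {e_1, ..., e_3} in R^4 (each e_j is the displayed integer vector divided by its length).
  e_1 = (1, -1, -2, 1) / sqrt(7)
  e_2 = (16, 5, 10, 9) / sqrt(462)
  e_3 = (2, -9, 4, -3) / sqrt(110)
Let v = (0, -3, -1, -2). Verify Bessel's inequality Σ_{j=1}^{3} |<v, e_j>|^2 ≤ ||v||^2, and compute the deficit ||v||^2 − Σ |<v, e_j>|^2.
Σ |<v, e_j>|^2 = 194/15; ||v||^2 = 14; deficit = 16/15

Write each e_j = u_j / sqrt(<u_j, u_j>) where u_j is the displayed integer vector. Then <v, e_j> = <v, u_j> / sqrt(<u_j, u_j>), so |<v, e_j>|^2 = <v, u_j>^2 / <u_j, u_j>.
Coefficients: <v, e_1> = 3/sqrt(7), <v, e_2> = -43/sqrt(462), <v, e_3> = 29/sqrt(110).
Square and sum: Σ |<v, e_j>|^2 = 194/15.
Compute ||v||^2 = v·v = 14.
Deficit = 14 − 194/15 = 16/15 ≥ 0, confirming Bessel's inequality. (The deficit equals ||v − Σ <v,e_j> e_j||^2, the squared distance from v to span{e_j}.)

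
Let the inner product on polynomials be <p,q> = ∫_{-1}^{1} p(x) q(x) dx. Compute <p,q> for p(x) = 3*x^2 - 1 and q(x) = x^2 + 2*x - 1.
<p,q> = 8/15

Expand the product: p(x)·q(x) = 3*x^4 + 6*x^3 - 4*x^2 - 2*x + 1.
∫_{-1}^{1} of each monomial x^k gives [2/(k+1) if k even, 0 if k odd]. Integrating term-by-term (or equivalently evaluating the antiderivative F(x) = 3*x^5/5 + 3*x^4/2 - 4*x^3/3 - x^2 + x at the endpoints):
  F(1) − F(−1) = 23/30 − (7/30) = 8/15.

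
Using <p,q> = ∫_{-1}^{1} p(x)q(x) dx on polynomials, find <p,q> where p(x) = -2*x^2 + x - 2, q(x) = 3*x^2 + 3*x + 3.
<p,q> = -102/5

Expand the product: p(x)·q(x) = -6*x^4 - 3*x^3 - 9*x^2 - 3*x - 6.
∫_{-1}^{1} of each monomial x^k gives [2/(k+1) if k even, 0 if k odd]. Integrating term-by-term (or equivalently evaluating the antiderivative F(x) = -6*x^5/5 - 3*x^4/4 - 3*x^3 - 3*x^2/2 - 6*x at the endpoints):
  F(1) − F(−1) = -249/20 − (159/20) = -102/5.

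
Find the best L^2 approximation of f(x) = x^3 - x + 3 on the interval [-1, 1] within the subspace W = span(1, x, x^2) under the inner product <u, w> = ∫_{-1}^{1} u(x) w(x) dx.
g(x) = 3 - 2*x/5

The best approximation g ∈ W is the orthogonal projection of f onto W. Writing g = a_0 + a_1 x + a_2 x^2, the coefficients solve the normal equations G · a = b where
  G_{ij} = <φ_i, φ_j> and b_i = <f, φ_i>, with φ_0 = 1, φ_1 = x, φ_2 = x^2.
G =
  [2, 0, 2/3]
  [0, 2/3, 0]
  [2/3, 0, 2/5],
b = (6, -4/15, 2).
Solving gives a_0 = 3, a_1 = -2/5, a_2 = 0, so
  g(x) = 3 - 2*x/5.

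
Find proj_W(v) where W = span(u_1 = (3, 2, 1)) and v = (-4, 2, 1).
proj_W(v) = (-3/2, -1, -1/2)

Set up U = [u_1 | ... | u_1] ∈ R^(3×1). The projector onto W = col(U) is P = U (U^T U)^(-1) U^T.
Compute U^T U =
  [14],
and U^T v = (-7).
Solve U^T U · c = U^T v for the coefficients: c = (-1/2). The projection is proj_W(v) = U c.
Check: (v - proj_W(v)) · u_1 = 0  (should be 0).
Result: proj_W(v) = (-3/2, -1, -1/2).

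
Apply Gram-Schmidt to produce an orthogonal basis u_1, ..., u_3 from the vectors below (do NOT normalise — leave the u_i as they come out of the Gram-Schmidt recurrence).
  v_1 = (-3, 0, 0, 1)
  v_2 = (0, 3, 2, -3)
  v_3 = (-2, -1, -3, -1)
Orthogonal basis:
  u_1 = (-3, 0, 0, 1)
  u_2 = (-9/10, 3, 2, -27/10)
  u_3 = (-146/211, -76/211, -543/211, -438/211)

Apply the Gram-Schmidt recurrence
  u_1 = v_1
  u_i = v_i − Σ_{j<i} ((v_i · u_j) / (u_j · u_j)) · u_j.

Step by step this gives:
  u_1 = (-3, 0, 0, 1)
  u_2 = (-9/10, 3, 2, -27/10)
  u_3 = (-146/211, -76/211, -543/211, -438/211)

Orthogonality check:
  u_2 · u_1 = 0 (should be 0)
  u_3 · u_1 = 0 (should be 0)
  u_3 · u_2 = 0 (should be 0)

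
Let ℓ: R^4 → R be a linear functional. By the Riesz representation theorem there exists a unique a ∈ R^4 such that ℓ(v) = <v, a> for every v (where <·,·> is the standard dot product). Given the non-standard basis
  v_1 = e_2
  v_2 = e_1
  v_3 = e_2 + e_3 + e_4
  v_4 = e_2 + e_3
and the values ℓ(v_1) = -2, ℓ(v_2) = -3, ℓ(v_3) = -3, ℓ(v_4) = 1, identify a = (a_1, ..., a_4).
a = (-3, -2, 3, -4)

Write a = (a_1, ..., a_4) in the standard basis. For each basis vector v_i, ℓ(v_i) = <v_i, a> is a linear equation in the a_j's. Collect the n equations into a matrix system V a = ℓ, where row i of V is v_i (expressed in the standard basis). Since V is invertible (lower-triangular with 1s on the diagonal, up to permutation), solve by back-substitution:
  V =
[[0, 1, 0, 0],
 [1, 0, 0, 0],
 [0, 1, 1, 1],
 [0, 1, 1, 0]]
  V a = (-2, -3, -3, 1)
Solving gives a = (-3, -2, 3, -4).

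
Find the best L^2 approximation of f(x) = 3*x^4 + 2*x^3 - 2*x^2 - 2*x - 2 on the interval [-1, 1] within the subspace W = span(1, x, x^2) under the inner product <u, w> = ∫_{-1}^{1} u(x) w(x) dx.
g(x) = 4*x^2/7 - 4*x/5 - 79/35

The best approximation g ∈ W is the orthogonal projection of f onto W. Writing g = a_0 + a_1 x + a_2 x^2, the coefficients solve the normal equations G · a = b where
  G_{ij} = <φ_i, φ_j> and b_i = <f, φ_i>, with φ_0 = 1, φ_1 = x, φ_2 = x^2.
G =
  [2, 0, 2/3]
  [0, 2/3, 0]
  [2/3, 0, 2/5],
b = (-62/15, -8/15, -134/105).
Solving gives a_0 = -79/35, a_1 = -4/5, a_2 = 4/7, so
  g(x) = 4*x^2/7 - 4*x/5 - 79/35.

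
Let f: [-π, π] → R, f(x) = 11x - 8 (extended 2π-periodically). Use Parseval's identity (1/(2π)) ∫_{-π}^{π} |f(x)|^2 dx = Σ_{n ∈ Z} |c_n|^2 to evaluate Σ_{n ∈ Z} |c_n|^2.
Σ |c_n|^2 = 121π^2/3 + 64

Expand and integrate term by term over [-π, π]:
  ∫ (11x)^2 dx = 121·(2π^3/3); ∫ 2·11·(-8)·x dx = 0 (odd integrand); ∫ (-8)^2 dx = 64·2π.
So (1/(2π)) ∫_{-π}^{π} (11x - 8)^2 dx = 121π^2/3 + 64 = 121π^2/3 + 64.
Parseval ⇒ Σ |c_n|^2 = 121π^2/3 + 64.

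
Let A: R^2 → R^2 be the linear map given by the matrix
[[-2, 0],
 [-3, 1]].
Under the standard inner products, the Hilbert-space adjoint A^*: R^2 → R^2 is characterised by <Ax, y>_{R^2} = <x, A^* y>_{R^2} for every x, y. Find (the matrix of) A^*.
A^* = A^T =
[[-2, -3],
 [0, 1]]

For real matrices with standard dot products, the defining identity <Ax, y> = <x, A^* y> gives (Ax)^T y = x^T (A^*) y, i.e. x^T A^T y = x^T (A^*) y. Since this holds for all x, y, we must have A^* = A^T. Therefore
A^* =
[[-2, -3],
 [0, 1]].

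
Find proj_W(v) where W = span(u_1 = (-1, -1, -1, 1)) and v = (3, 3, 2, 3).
proj_W(v) = (5/4, 5/4, 5/4, -5/4)

Set up U = [u_1 | ... | u_1] ∈ R^(4×1). The projector onto W = col(U) is P = U (U^T U)^(-1) U^T.
Compute U^T U =
  [4],
and U^T v = (-5).
Solve U^T U · c = U^T v for the coefficients: c = (-5/4). The projection is proj_W(v) = U c.
Check: (v - proj_W(v)) · u_1 = 0  (should be 0).
Result: proj_W(v) = (5/4, 5/4, 5/4, -5/4).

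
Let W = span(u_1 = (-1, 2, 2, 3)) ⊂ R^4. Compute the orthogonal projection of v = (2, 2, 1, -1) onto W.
proj_W(v) = (-1/18, 1/9, 1/9, 1/6)

Set up U = [u_1 | ... | u_1] ∈ R^(4×1). The projector onto W = col(U) is P = U (U^T U)^(-1) U^T.
Compute U^T U =
  [18],
and U^T v = (1).
Solve U^T U · c = U^T v for the coefficients: c = (1/18). The projection is proj_W(v) = U c.
Check: (v - proj_W(v)) · u_1 = 0  (should be 0).
Result: proj_W(v) = (-1/18, 1/9, 1/9, 1/6).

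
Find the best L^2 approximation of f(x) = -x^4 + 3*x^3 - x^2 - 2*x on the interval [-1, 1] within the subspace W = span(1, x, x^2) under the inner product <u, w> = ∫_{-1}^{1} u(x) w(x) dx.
g(x) = -13*x^2/7 - x/5 + 3/35

The best approximation g ∈ W is the orthogonal projection of f onto W. Writing g = a_0 + a_1 x + a_2 x^2, the coefficients solve the normal equations G · a = b where
  G_{ij} = <φ_i, φ_j> and b_i = <f, φ_i>, with φ_0 = 1, φ_1 = x, φ_2 = x^2.
G =
  [2, 0, 2/3]
  [0, 2/3, 0]
  [2/3, 0, 2/5],
b = (-16/15, -2/15, -24/35).
Solving gives a_0 = 3/35, a_1 = -1/5, a_2 = -13/7, so
  g(x) = -13*x^2/7 - x/5 + 3/35.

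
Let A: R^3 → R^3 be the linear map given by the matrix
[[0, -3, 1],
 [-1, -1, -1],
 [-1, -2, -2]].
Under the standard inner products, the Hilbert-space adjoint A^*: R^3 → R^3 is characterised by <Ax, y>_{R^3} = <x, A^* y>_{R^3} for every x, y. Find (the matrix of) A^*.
A^* = A^T =
[[0, -1, -1],
 [-3, -1, -2],
 [1, -1, -2]]

For real matrices with standard dot products, the defining identity <Ax, y> = <x, A^* y> gives (Ax)^T y = x^T (A^*) y, i.e. x^T A^T y = x^T (A^*) y. Since this holds for all x, y, we must have A^* = A^T. Therefore
A^* =
[[0, -1, -1],
 [-3, -1, -2],
 [1, -1, -2]].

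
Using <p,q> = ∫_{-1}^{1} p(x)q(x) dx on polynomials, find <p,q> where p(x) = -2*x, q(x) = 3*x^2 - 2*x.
<p,q> = 8/3

Expand the product: p(x)·q(x) = -6*x^3 + 4*x^2.
∫_{-1}^{1} of each monomial x^k gives [2/(k+1) if k even, 0 if k odd]. Integrating term-by-term (or equivalently evaluating the antiderivative F(x) = -3*x^4/2 + 4*x^3/3 at the endpoints):
  F(1) − F(−1) = -1/6 − (-17/6) = 8/3.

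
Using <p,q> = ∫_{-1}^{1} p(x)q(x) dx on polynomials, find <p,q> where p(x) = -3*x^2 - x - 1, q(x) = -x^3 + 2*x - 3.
<p,q> = 166/15

Expand the product: p(x)·q(x) = 3*x^5 + x^4 - 5*x^3 + 7*x^2 + x + 3.
∫_{-1}^{1} of each monomial x^k gives [2/(k+1) if k even, 0 if k odd]. Integrating term-by-term (or equivalently evaluating the antiderivative F(x) = x^6/2 + x^5/5 - 5*x^4/4 + 7*x^3/3 + x^2/2 + 3*x at the endpoints):
  F(1) − F(−1) = 317/60 − (-347/60) = 166/15.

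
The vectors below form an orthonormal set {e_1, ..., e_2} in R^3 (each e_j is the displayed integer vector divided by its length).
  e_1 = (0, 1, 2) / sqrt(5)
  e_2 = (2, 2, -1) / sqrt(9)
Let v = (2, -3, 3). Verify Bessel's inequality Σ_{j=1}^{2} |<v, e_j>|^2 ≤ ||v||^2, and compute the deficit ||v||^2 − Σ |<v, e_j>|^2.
Σ |<v, e_j>|^2 = 206/45; ||v||^2 = 22; deficit = 784/45

Write each e_j = u_j / sqrt(<u_j, u_j>) where u_j is the displayed integer vector. Then <v, e_j> = <v, u_j> / sqrt(<u_j, u_j>), so |<v, e_j>|^2 = <v, u_j>^2 / <u_j, u_j>.
Coefficients: <v, e_1> = 3/sqrt(5), <v, e_2> = -5/sqrt(9).
Square and sum: Σ |<v, e_j>|^2 = 206/45.
Compute ||v||^2 = v·v = 22.
Deficit = 22 − 206/45 = 784/45 ≥ 0, confirming Bessel's inequality. (The deficit equals ||v − Σ <v,e_j> e_j||^2, the squared distance from v to span{e_j}.)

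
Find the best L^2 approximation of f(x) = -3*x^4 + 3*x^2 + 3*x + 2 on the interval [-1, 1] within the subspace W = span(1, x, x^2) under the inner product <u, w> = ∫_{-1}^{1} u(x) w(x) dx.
g(x) = 3*x^2/7 + 3*x + 79/35

The best approximation g ∈ W is the orthogonal projection of f onto W. Writing g = a_0 + a_1 x + a_2 x^2, the coefficients solve the normal equations G · a = b where
  G_{ij} = <φ_i, φ_j> and b_i = <f, φ_i>, with φ_0 = 1, φ_1 = x, φ_2 = x^2.
G =
  [2, 0, 2/3]
  [0, 2/3, 0]
  [2/3, 0, 2/5],
b = (24/5, 2, 176/105).
Solving gives a_0 = 79/35, a_1 = 3, a_2 = 3/7, so
  g(x) = 3*x^2/7 + 3*x + 79/35.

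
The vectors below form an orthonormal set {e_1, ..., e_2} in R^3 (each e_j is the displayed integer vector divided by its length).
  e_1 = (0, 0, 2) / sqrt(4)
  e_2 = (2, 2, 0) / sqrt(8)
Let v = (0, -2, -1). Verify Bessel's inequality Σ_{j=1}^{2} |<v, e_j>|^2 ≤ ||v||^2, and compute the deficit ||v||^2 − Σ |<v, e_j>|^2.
Σ |<v, e_j>|^2 = 3; ||v||^2 = 5; deficit = 2

Write each e_j = u_j / sqrt(<u_j, u_j>) where u_j is the displayed integer vector. Then <v, e_j> = <v, u_j> / sqrt(<u_j, u_j>), so |<v, e_j>|^2 = <v, u_j>^2 / <u_j, u_j>.
Coefficients: <v, e_1> = -2/sqrt(4), <v, e_2> = -4/sqrt(8).
Square and sum: Σ |<v, e_j>|^2 = 3.
Compute ||v||^2 = v·v = 5.
Deficit = 5 − 3 = 2 ≥ 0, confirming Bessel's inequality. (The deficit equals ||v − Σ <v,e_j> e_j||^2, the squared distance from v to span{e_j}.)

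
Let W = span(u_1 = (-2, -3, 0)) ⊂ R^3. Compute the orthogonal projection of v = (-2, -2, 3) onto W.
proj_W(v) = (-20/13, -30/13, 0)

Set up U = [u_1 | ... | u_1] ∈ R^(3×1). The projector onto W = col(U) is P = U (U^T U)^(-1) U^T.
Compute U^T U =
  [13],
and U^T v = (10).
Solve U^T U · c = U^T v for the coefficients: c = (10/13). The projection is proj_W(v) = U c.
Check: (v - proj_W(v)) · u_1 = 0  (should be 0).
Result: proj_W(v) = (-20/13, -30/13, 0).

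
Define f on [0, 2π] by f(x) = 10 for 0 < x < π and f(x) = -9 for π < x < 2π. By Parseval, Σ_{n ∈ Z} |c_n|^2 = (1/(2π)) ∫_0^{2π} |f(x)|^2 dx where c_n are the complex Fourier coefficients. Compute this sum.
Σ |c_n|^2 = 181/2

Parseval equates the L^2 energy of f (normalised by 1/(2π)) with the ℓ^2 sum of its Fourier coefficients: (1/(2π)) ∫_0^{2π} |f|^2 = Σ |c_n|^2.
Compute the left side: (1/(2π)) [∫_0^π 10^2 dx + ∫_π^{2π} (-9)^2 dx] = (1/(2π)) · (100π + 81π) = (100 + 81)/2 = 181/2.
So Σ_{n ∈ Z} |c_n|^2 = 181/2.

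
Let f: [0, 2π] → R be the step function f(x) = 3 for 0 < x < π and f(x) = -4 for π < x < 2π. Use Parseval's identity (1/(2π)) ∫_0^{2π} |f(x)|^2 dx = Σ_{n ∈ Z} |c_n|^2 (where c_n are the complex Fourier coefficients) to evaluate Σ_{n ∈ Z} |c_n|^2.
Σ |c_n|^2 = 25/2

Parseval equates the L^2 energy of f (normalised by 1/(2π)) with the ℓ^2 sum of its Fourier coefficients: (1/(2π)) ∫_0^{2π} |f|^2 = Σ |c_n|^2.
Compute the left side: (1/(2π)) [∫_0^π 3^2 dx + ∫_π^{2π} (-4)^2 dx] = (1/(2π)) · (9π + 16π) = (9 + 16)/2 = 25/2.
So Σ_{n ∈ Z} |c_n|^2 = 25/2.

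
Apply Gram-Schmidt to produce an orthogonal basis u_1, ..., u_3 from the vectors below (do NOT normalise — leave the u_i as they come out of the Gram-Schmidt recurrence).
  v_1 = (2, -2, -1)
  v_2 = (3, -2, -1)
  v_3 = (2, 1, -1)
Orthogonal basis:
  u_1 = (2, -2, -1)
  u_2 = (5/9, 4/9, 2/9)
  u_3 = (0, 3/5, -6/5)

Apply the Gram-Schmidt recurrence
  u_1 = v_1
  u_i = v_i − Σ_{j<i} ((v_i · u_j) / (u_j · u_j)) · u_j.

Step by step this gives:
  u_1 = (2, -2, -1)
  u_2 = (5/9, 4/9, 2/9)
  u_3 = (0, 3/5, -6/5)

Orthogonality check:
  u_2 · u_1 = 0 (should be 0)
  u_3 · u_1 = 0 (should be 0)
  u_3 · u_2 = 0 (should be 0)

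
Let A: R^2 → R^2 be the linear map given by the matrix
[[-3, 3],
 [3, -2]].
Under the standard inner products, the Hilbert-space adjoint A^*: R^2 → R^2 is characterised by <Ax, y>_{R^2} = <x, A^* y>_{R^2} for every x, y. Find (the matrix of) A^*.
A^* = A^T =
[[-3, 3],
 [3, -2]]

For real matrices with standard dot products, the defining identity <Ax, y> = <x, A^* y> gives (Ax)^T y = x^T (A^*) y, i.e. x^T A^T y = x^T (A^*) y. Since this holds for all x, y, we must have A^* = A^T. Therefore
A^* =
[[-3, 3],
 [3, -2]].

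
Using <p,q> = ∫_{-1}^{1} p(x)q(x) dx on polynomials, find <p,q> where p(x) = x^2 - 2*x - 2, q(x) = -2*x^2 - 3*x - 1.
<p,q> = 46/5

Expand the product: p(x)·q(x) = -2*x^4 + x^3 + 9*x^2 + 8*x + 2.
∫_{-1}^{1} of each monomial x^k gives [2/(k+1) if k even, 0 if k odd]. Integrating term-by-term (or equivalently evaluating the antiderivative F(x) = -2*x^5/5 + x^4/4 + 3*x^3 + 4*x^2 + 2*x at the endpoints):
  F(1) − F(−1) = 177/20 − (-7/20) = 46/5.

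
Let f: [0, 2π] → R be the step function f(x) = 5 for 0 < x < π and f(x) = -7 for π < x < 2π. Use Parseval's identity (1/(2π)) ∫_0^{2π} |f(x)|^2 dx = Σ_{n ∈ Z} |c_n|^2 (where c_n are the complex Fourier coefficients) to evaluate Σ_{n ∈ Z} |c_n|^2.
Σ |c_n|^2 = 37

Parseval equates the L^2 energy of f (normalised by 1/(2π)) with the ℓ^2 sum of its Fourier coefficients: (1/(2π)) ∫_0^{2π} |f|^2 = Σ |c_n|^2.
Compute the left side: (1/(2π)) [∫_0^π 5^2 dx + ∫_π^{2π} (-7)^2 dx] = (1/(2π)) · (25π + 49π) = (25 + 49)/2 = 37.
So Σ_{n ∈ Z} |c_n|^2 = 37.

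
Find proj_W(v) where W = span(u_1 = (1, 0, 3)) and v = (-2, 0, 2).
proj_W(v) = (2/5, 0, 6/5)

Set up U = [u_1 | ... | u_1] ∈ R^(3×1). The projector onto W = col(U) is P = U (U^T U)^(-1) U^T.
Compute U^T U =
  [10],
and U^T v = (4).
Solve U^T U · c = U^T v for the coefficients: c = (2/5). The projection is proj_W(v) = U c.
Check: (v - proj_W(v)) · u_1 = 0  (should be 0).
Result: proj_W(v) = (2/5, 0, 6/5).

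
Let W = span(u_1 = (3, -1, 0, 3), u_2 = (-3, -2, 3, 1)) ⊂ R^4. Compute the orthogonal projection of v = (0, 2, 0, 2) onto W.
proj_W(v) = (318/421, -40/421, -66/421, 230/421)

Set up U = [u_1 | ... | u_2] ∈ R^(4×2). The projector onto W = col(U) is P = U (U^T U)^(-1) U^T.
Compute U^T U =
  [19, -4]
  [-4, 23],
and U^T v = (4, -2).
Solve U^T U · c = U^T v for the coefficients: c = (84/421, -22/421). The projection is proj_W(v) = U c.
Check: (v - proj_W(v)) · u_1 = 0  (should be 0).
Check: (v - proj_W(v)) · u_2 = 0  (should be 0).
Result: proj_W(v) = (318/421, -40/421, -66/421, 230/421).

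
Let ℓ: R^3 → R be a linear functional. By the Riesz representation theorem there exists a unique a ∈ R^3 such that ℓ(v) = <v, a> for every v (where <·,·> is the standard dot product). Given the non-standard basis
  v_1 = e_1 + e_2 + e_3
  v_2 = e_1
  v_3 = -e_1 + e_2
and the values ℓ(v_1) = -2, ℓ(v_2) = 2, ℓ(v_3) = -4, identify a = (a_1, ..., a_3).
a = (2, -2, -2)

Write a = (a_1, ..., a_3) in the standard basis. For each basis vector v_i, ℓ(v_i) = <v_i, a> is a linear equation in the a_j's. Collect the n equations into a matrix system V a = ℓ, where row i of V is v_i (expressed in the standard basis). Since V is invertible (lower-triangular with 1s on the diagonal, up to permutation), solve by back-substitution:
  V =
[[1, 1, 1],
 [1, 0, 0],
 [-1, 1, 0]]
  V a = (-2, 2, -4)
Solving gives a = (2, -2, -2).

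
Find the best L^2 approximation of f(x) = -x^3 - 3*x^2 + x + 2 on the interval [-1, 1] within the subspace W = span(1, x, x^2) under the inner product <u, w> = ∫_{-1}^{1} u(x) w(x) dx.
g(x) = -3*x^2 + 2*x/5 + 2

The best approximation g ∈ W is the orthogonal projection of f onto W. Writing g = a_0 + a_1 x + a_2 x^2, the coefficients solve the normal equations G · a = b where
  G_{ij} = <φ_i, φ_j> and b_i = <f, φ_i>, with φ_0 = 1, φ_1 = x, φ_2 = x^2.
G =
  [2, 0, 2/3]
  [0, 2/3, 0]
  [2/3, 0, 2/5],
b = (2, 4/15, 2/15).
Solving gives a_0 = 2, a_1 = 2/5, a_2 = -3, so
  g(x) = -3*x^2 + 2*x/5 + 2.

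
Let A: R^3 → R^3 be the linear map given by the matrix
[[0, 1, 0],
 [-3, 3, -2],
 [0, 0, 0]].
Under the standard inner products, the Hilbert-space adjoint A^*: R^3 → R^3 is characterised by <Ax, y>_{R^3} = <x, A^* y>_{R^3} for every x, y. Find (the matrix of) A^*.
A^* = A^T =
[[0, -3, 0],
 [1, 3, 0],
 [0, -2, 0]]

For real matrices with standard dot products, the defining identity <Ax, y> = <x, A^* y> gives (Ax)^T y = x^T (A^*) y, i.e. x^T A^T y = x^T (A^*) y. Since this holds for all x, y, we must have A^* = A^T. Therefore
A^* =
[[0, -3, 0],
 [1, 3, 0],
 [0, -2, 0]].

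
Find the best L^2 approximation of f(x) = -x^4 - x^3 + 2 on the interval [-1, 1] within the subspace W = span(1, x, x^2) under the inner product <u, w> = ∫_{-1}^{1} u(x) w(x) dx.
g(x) = -6*x^2/7 - 3*x/5 + 73/35

The best approximation g ∈ W is the orthogonal projection of f onto W. Writing g = a_0 + a_1 x + a_2 x^2, the coefficients solve the normal equations G · a = b where
  G_{ij} = <φ_i, φ_j> and b_i = <f, φ_i>, with φ_0 = 1, φ_1 = x, φ_2 = x^2.
G =
  [2, 0, 2/3]
  [0, 2/3, 0]
  [2/3, 0, 2/5],
b = (18/5, -2/5, 22/21).
Solving gives a_0 = 73/35, a_1 = -3/5, a_2 = -6/7, so
  g(x) = -6*x^2/7 - 3*x/5 + 73/35.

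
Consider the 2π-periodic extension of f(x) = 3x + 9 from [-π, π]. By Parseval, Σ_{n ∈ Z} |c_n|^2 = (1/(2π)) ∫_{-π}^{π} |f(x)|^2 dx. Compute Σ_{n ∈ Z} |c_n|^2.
Σ |c_n|^2 = 3π^2 + 81

Expand and integrate term by term over [-π, π]:
  ∫ (3x)^2 dx = 9·(2π^3/3); ∫ 2·3·(9)·x dx = 0 (odd integrand); ∫ 9^2 dx = 81·2π.
So (1/(2π)) ∫_{-π}^{π} (3x + 9)^2 dx = 9π^2/3 + 81 = 3π^2 + 81.
Parseval ⇒ Σ |c_n|^2 = 3π^2 + 81.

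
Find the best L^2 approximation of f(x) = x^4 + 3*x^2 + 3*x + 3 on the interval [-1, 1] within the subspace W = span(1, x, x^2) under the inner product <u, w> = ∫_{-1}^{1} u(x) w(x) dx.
g(x) = 27*x^2/7 + 3*x + 102/35

The best approximation g ∈ W is the orthogonal projection of f onto W. Writing g = a_0 + a_1 x + a_2 x^2, the coefficients solve the normal equations G · a = b where
  G_{ij} = <φ_i, φ_j> and b_i = <f, φ_i>, with φ_0 = 1, φ_1 = x, φ_2 = x^2.
G =
  [2, 0, 2/3]
  [0, 2/3, 0]
  [2/3, 0, 2/5],
b = (42/5, 2, 122/35).
Solving gives a_0 = 102/35, a_1 = 3, a_2 = 27/7, so
  g(x) = 27*x^2/7 + 3*x + 102/35.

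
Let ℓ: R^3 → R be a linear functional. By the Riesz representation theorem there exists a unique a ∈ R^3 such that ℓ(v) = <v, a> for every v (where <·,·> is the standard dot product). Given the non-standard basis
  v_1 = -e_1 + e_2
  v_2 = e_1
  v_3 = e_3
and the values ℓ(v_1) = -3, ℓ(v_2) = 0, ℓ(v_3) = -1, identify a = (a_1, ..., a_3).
a = (0, -3, -1)

Write a = (a_1, ..., a_3) in the standard basis. For each basis vector v_i, ℓ(v_i) = <v_i, a> is a linear equation in the a_j's. Collect the n equations into a matrix system V a = ℓ, where row i of V is v_i (expressed in the standard basis). Since V is invertible (lower-triangular with 1s on the diagonal, up to permutation), solve by back-substitution:
  V =
[[-1, 1, 0],
 [1, 0, 0],
 [0, 0, 1]]
  V a = (-3, 0, -1)
Solving gives a = (0, -3, -1).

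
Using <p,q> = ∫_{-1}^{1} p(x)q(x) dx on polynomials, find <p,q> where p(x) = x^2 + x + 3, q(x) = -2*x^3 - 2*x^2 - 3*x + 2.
<p,q> = 86/15

Expand the product: p(x)·q(x) = -2*x^5 - 4*x^4 - 11*x^3 - 7*x^2 - 7*x + 6.
∫_{-1}^{1} of each monomial x^k gives [2/(k+1) if k even, 0 if k odd]. Integrating term-by-term (or equivalently evaluating the antiderivative F(x) = -x^6/3 - 4*x^5/5 - 11*x^4/4 - 7*x^3/3 - 7*x^2/2 + 6*x at the endpoints):
  F(1) − F(−1) = -223/60 − (-189/20) = 86/15.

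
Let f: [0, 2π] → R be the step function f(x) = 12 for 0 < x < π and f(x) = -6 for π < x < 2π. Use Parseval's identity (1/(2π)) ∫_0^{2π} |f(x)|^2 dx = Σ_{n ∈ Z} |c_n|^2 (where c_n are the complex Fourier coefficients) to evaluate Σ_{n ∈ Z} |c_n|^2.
Σ |c_n|^2 = 90

Parseval equates the L^2 energy of f (normalised by 1/(2π)) with the ℓ^2 sum of its Fourier coefficients: (1/(2π)) ∫_0^{2π} |f|^2 = Σ |c_n|^2.
Compute the left side: (1/(2π)) [∫_0^π 12^2 dx + ∫_π^{2π} (-6)^2 dx] = (1/(2π)) · (144π + 36π) = (144 + 36)/2 = 90.
So Σ_{n ∈ Z} |c_n|^2 = 90.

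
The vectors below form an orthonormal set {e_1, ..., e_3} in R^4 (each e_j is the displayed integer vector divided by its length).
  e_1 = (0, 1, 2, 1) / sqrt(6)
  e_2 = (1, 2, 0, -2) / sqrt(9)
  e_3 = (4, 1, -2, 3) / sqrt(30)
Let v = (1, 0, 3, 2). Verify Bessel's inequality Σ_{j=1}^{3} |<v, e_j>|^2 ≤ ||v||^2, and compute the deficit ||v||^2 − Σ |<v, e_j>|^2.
Σ |<v, e_j>|^2 = 61/5; ||v||^2 = 14; deficit = 9/5

Write each e_j = u_j / sqrt(<u_j, u_j>) where u_j is the displayed integer vector. Then <v, e_j> = <v, u_j> / sqrt(<u_j, u_j>), so |<v, e_j>|^2 = <v, u_j>^2 / <u_j, u_j>.
Coefficients: <v, e_1> = 8/sqrt(6), <v, e_2> = -3/sqrt(9), <v, e_3> = 4/sqrt(30).
Square and sum: Σ |<v, e_j>|^2 = 61/5.
Compute ||v||^2 = v·v = 14.
Deficit = 14 − 61/5 = 9/5 ≥ 0, confirming Bessel's inequality. (The deficit equals ||v − Σ <v,e_j> e_j||^2, the squared distance from v to span{e_j}.)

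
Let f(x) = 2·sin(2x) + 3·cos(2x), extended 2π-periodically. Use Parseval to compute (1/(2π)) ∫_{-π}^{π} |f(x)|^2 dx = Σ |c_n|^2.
Σ |c_n|^2 = 13/2

Expand |f|^2 and use orthogonality of {sin(nx), cos(mx)} on [-π, π]:
  ∫_{-π}^{π} sin(nx)^2 dx = π, ∫ cos(mx)^2 dx = π, and cross terms integrate to 0.
So ∫_{-π}^{π} f(x)^2 dx = 2^2 · π + 3^2 · π = (4 + 9)π.
Divide by 2π: (4 + 9)/2 = 13/2.
By Parseval, this equals Σ |c_n|^2.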